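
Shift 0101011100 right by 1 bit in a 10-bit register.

Original: 0101011100 (decimal 348)
Shift right by 1 position
Drop the 1 low bit; fill with zero on the left
Result: 0010101110 (decimal 174)
Equivalent: 348 >> 1 = 348 ÷ 2^1 = 174



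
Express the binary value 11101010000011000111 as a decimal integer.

Sum of powers of 2 for each 1-bit:
2^0 + 2^1 + 2^2 + 2^6 + 2^7 + 2^13 + 2^15 + 2^17 + 2^18 + 2^19
= 1 + 2 + 4 + 64 + 128 + 8192 + 32768 + 131072 + 262144 + 524288
= 958663



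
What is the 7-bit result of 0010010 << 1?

Original: 0010010 (decimal 18)
Shift left by 1 position
Append 1 zero on the right
Result: 0100100 (decimal 36)
Equivalent: 18 << 1 = 18 × 2^1 = 36



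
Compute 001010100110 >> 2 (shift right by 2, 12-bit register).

Original: 001010100110 (decimal 678)
Shift right by 2 positions
Drop the 2 low bits; fill with zeros on the left
Result: 000010101001 (decimal 169)
Equivalent: 678 >> 2 = 678 ÷ 2^2 = 169



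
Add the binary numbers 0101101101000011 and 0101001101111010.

Add column by column from the right: bit + bit + carry-in; write the sum mod 2, carry 1 when the sum is 2 or 3.
carry:  1010011010000100
        0101101101000011
+       0101001101111010
------------------------
       01010111010111101
(the carry out of the leftmost column, 0, becomes the leading bit)
Decimal check:
  0101101101000011 = 16384 + 4096 + 2048 + 512 + 256 + 64 + 2 + 1 = 23363
  0101001101111010 = 16384 + 4096 + 512 + 256 + 64 + 32 + 16 + 8 + 2 = 21370
  23363 + 21370 = 44733, and 01010111010111101 = 32768 + 8192 + 2048 + 1024 + 512 + 128 + 32 + 16 + 8 + 4 + 1 = 44733 ✓



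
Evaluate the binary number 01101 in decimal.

Sum of powers of 2 for each 1-bit:
2^0 + 2^2 + 2^3
= 1 + 4 + 8
= 13



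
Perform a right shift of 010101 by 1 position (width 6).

Original: 010101 (decimal 21)
Shift right by 1 position
Drop the 1 low bit; fill with zero on the left
Result: 001010 (decimal 10)
Equivalent: 21 >> 1 = 21 ÷ 2^1 = 10



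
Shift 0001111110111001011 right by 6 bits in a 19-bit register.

Original: 0001111110111001011 (decimal 64971)
Shift right by 6 positions
Drop the 6 low bits; fill with zeros on the left
Result: 0000000001111110111 (decimal 1015)
Equivalent: 64971 >> 6 = 64971 ÷ 2^6 = 1015



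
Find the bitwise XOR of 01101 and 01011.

XOR: 1 when bits differ
  01101
^ 01011
-------
  00110
Decimal: 13 ^ 11 = 6



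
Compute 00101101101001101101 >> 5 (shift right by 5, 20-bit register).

Original: 00101101101001101101 (decimal 186989)
Shift right by 5 positions
Drop the 5 low bits; fill with zeros on the left
Result: 00000001011011010011 (decimal 5843)
Equivalent: 186989 >> 5 = 186989 ÷ 2^5 = 5843



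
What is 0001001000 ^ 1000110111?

XOR: 1 when bits differ
  0001001000
^ 1000110111
------------
  1001111111
Decimal: 72 ^ 567 = 639



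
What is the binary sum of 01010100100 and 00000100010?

Add column by column from the right: bit + bit + carry-in; write the sum mod 2, carry 1 when the sum is 2 or 3.
carry:  00001000000
        01010100100
+       00000100010
-------------------
       001011000110
(the carry out of the leftmost column, 0, becomes the leading bit)
Decimal check:
  01010100100 = 512 + 128 + 32 + 4 = 676
  00000100010 = 32 + 2 = 34
  676 + 34 = 710, and 001011000110 = 512 + 128 + 64 + 4 + 2 = 710 ✓



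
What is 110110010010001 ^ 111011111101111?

XOR: 1 when bits differ
  110110010010001
^ 111011111101111
-----------------
  001101101111110
Decimal: 27793 ^ 30703 = 7038



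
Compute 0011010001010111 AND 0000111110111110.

AND: 1 only when both bits are 1
  0011010001010111
& 0000111110111110
------------------
  0000010000010110
Decimal: 13399 & 4030 = 1046



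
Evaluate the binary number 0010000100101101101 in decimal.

Sum of powers of 2 for each 1-bit:
2^0 + 2^2 + 2^3 + 2^5 + 2^6 + 2^8 + 2^11 + 2^16
= 1 + 4 + 8 + 32 + 64 + 256 + 2048 + 65536
= 67949



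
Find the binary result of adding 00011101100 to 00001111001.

Add column by column from the right: bit + bit + carry-in; write the sum mod 2, carry 1 when the sum is 2 or 3.
carry:  00111110000
        00011101100
+       00001111001
-------------------
       000101100101
(the carry out of the leftmost column, 0, becomes the leading bit)
Decimal check:
  00011101100 = 128 + 64 + 32 + 8 + 4 = 236
  00001111001 = 64 + 32 + 16 + 8 + 1 = 121
  236 + 121 = 357, and 000101100101 = 256 + 64 + 32 + 4 + 1 = 357 ✓



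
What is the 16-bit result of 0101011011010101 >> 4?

Original: 0101011011010101 (decimal 22229)
Shift right by 4 positions
Drop the 4 low bits; fill with zeros on the left
Result: 0000010101101101 (decimal 1389)
Equivalent: 22229 >> 4 = 22229 ÷ 2^4 = 1389



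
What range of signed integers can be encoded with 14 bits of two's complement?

For 14-bit two's complement:
Minimum: -2^13 = -8192
Maximum: 2^13 - 1 = 8191



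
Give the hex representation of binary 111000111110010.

Group into 4-bit nibbles from right:
  0111 = 7
  0001 = 1
  1111 = F
  0010 = 2
Result: 71F2



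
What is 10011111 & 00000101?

AND: 1 only when both bits are 1
  10011111
& 00000101
----------
  00000101
Decimal: 159 & 5 = 5



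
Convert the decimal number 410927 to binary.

Using repeated division by 2:
410927 ÷ 2 = 205463 remainder 1
205463 ÷ 2 = 102731 remainder 1
102731 ÷ 2 = 51365 remainder 1
51365 ÷ 2 = 25682 remainder 1
25682 ÷ 2 = 12841 remainder 0
12841 ÷ 2 = 6420 remainder 1
6420 ÷ 2 = 3210 remainder 0
3210 ÷ 2 = 1605 remainder 0
1605 ÷ 2 = 802 remainder 1
802 ÷ 2 = 401 remainder 0
401 ÷ 2 = 200 remainder 1
200 ÷ 2 = 100 remainder 0
100 ÷ 2 = 50 remainder 0
50 ÷ 2 = 25 remainder 0
25 ÷ 2 = 12 remainder 1
12 ÷ 2 = 6 remainder 0
6 ÷ 2 = 3 remainder 0
3 ÷ 2 = 1 remainder 1
1 ÷ 2 = 0 remainder 1
Reading remainders bottom to top: 1100100010100101111



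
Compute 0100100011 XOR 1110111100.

XOR: 1 when bits differ
  0100100011
^ 1110111100
------------
  1010011111
Decimal: 291 ^ 956 = 671



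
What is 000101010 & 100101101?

AND: 1 only when both bits are 1
  000101010
& 100101101
-----------
  000101000
Decimal: 42 & 301 = 40



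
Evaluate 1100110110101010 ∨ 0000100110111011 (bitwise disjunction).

OR: 1 when either bit is 1
  1100110110101010
| 0000100110111011
------------------
  1100110110111011
Decimal: 52650 | 2491 = 52667



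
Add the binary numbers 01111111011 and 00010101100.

Add column by column from the right: bit + bit + carry-in; write the sum mod 2, carry 1 when the sum is 2 or 3.
carry:  11111110000
        01111111011
+       00010101100
-------------------
       010010100111
(the carry out of the leftmost column, 0, becomes the leading bit)
Decimal check:
  01111111011 = 512 + 256 + 128 + 64 + 32 + 16 + 8 + 2 + 1 = 1019
  00010101100 = 128 + 32 + 8 + 4 = 172
  1019 + 172 = 1191, and 010010100111 = 1024 + 128 + 32 + 4 + 2 + 1 = 1191 ✓



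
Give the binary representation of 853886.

Using repeated division by 2:
853886 ÷ 2 = 426943 remainder 0
426943 ÷ 2 = 213471 remainder 1
213471 ÷ 2 = 106735 remainder 1
106735 ÷ 2 = 53367 remainder 1
53367 ÷ 2 = 26683 remainder 1
26683 ÷ 2 = 13341 remainder 1
13341 ÷ 2 = 6670 remainder 1
6670 ÷ 2 = 3335 remainder 0
3335 ÷ 2 = 1667 remainder 1
1667 ÷ 2 = 833 remainder 1
833 ÷ 2 = 416 remainder 1
416 ÷ 2 = 208 remainder 0
208 ÷ 2 = 104 remainder 0
104 ÷ 2 = 52 remainder 0
52 ÷ 2 = 26 remainder 0
26 ÷ 2 = 13 remainder 0
13 ÷ 2 = 6 remainder 1
6 ÷ 2 = 3 remainder 0
3 ÷ 2 = 1 remainder 1
1 ÷ 2 = 0 remainder 1
Reading remainders bottom to top: 11010000011101111110



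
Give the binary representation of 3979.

Using repeated division by 2:
3979 ÷ 2 = 1989 remainder 1
1989 ÷ 2 = 994 remainder 1
994 ÷ 2 = 497 remainder 0
497 ÷ 2 = 248 remainder 1
248 ÷ 2 = 124 remainder 0
124 ÷ 2 = 62 remainder 0
62 ÷ 2 = 31 remainder 0
31 ÷ 2 = 15 remainder 1
15 ÷ 2 = 7 remainder 1
7 ÷ 2 = 3 remainder 1
3 ÷ 2 = 1 remainder 1
1 ÷ 2 = 0 remainder 1
Reading remainders bottom to top: 111110001011



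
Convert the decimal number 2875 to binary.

Using repeated division by 2:
2875 ÷ 2 = 1437 remainder 1
1437 ÷ 2 = 718 remainder 1
718 ÷ 2 = 359 remainder 0
359 ÷ 2 = 179 remainder 1
179 ÷ 2 = 89 remainder 1
89 ÷ 2 = 44 remainder 1
44 ÷ 2 = 22 remainder 0
22 ÷ 2 = 11 remainder 0
11 ÷ 2 = 5 remainder 1
5 ÷ 2 = 2 remainder 1
2 ÷ 2 = 1 remainder 0
1 ÷ 2 = 0 remainder 1
Reading remainders bottom to top: 101100111011



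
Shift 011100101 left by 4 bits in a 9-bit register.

Original: 011100101 (decimal 229)
Shift left by 4 positions
Append 4 zeros on the right and drop the 4 high bits that overflow the 9-bit width
Result: 001010000 (decimal 80)
Equivalent: 229 << 4 = 229 × 2^4 = 3664, truncated to 9 bits = 80



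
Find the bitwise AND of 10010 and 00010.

AND: 1 only when both bits are 1
  10010
& 00010
-------
  00010
Decimal: 18 & 2 = 2



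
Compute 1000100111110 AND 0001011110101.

AND: 1 only when both bits are 1
  1000100111110
& 0001011110101
---------------
  0000000110100
Decimal: 4414 & 757 = 52



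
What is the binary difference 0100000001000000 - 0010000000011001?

Method 1 - Direct subtraction (column by column from the right: bit − bit − borrow-in; if negative, add 2 and borrow 1 from the next column):
borrow: 0100000001111110
        0100000001000000
-       0010000000011001
------------------------
        0010000000100111

Method 2 - Add two's complement:
Two's complement of 0010000000011001: invert → 1101111111100110, add 1 → 1101111111100111
  0100000001000000
+ 1101111111100111
------------------
 10010000000100111  (end carry out of the top bit = 1)
Discarding the end carry: 0010000000100111
Decimal check:
  0100000001000000 = 16384 + 64 = 16448
  0010000000011001 = 8192 + 16 + 8 + 1 = 8217
  16448 - 8217 = 8231, and 0010000000100111 = 8192 + 32 + 4 + 2 + 1 = 8231 ✓



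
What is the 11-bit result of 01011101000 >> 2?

Original: 01011101000 (decimal 744)
Shift right by 2 positions
Drop the 2 low bits; fill with zeros on the left
Result: 00010111010 (decimal 186)
Equivalent: 744 >> 2 = 744 ÷ 2^2 = 186



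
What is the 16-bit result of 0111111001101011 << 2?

Original: 0111111001101011 (decimal 32363)
Shift left by 2 positions
Append 2 zeros on the right and drop the 2 high bits that overflow the 16-bit width
Result: 1111100110101100 (decimal 63916)
Equivalent: 32363 << 2 = 32363 × 2^2 = 129452, truncated to 16 bits = 63916



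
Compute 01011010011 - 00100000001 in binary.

Method 1 - Direct subtraction (column by column from the right: bit − bit − borrow-in; if negative, add 2 and borrow 1 from the next column):
borrow: 01000000000
        01011010011
-       00100000001
-------------------
        00111010010

Method 2 - Add two's complement:
Two's complement of 00100000001: invert → 11011111110, add 1 → 11011111111
  01011010011
+ 11011111111
-------------
 100111010010  (end carry out of the top bit = 1)
Discarding the end carry: 00111010010
Decimal check:
  01011010011 = 512 + 128 + 64 + 16 + 2 + 1 = 723
  00100000001 = 256 + 1 = 257
  723 - 257 = 466, and 00111010010 = 256 + 128 + 64 + 16 + 2 = 466 ✓



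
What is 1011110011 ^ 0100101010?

XOR: 1 when bits differ
  1011110011
^ 0100101010
------------
  1111011001
Decimal: 755 ^ 298 = 985



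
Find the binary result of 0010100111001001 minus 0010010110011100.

Method 1 - Direct subtraction (column by column from the right: bit − bit − borrow-in; if negative, add 2 and borrow 1 from the next column):
borrow: 0000100001111000
        0010100111001001
-       0010010110011100
------------------------
        0000010000101101

Method 2 - Add two's complement:
Two's complement of 0010010110011100: invert → 1101101001100011, add 1 → 1101101001100100
  0010100111001001
+ 1101101001100100
------------------
 10000010000101101  (end carry out of the top bit = 1)
Discarding the end carry: 0000010000101101
Decimal check:
  0010100111001001 = 8192 + 2048 + 256 + 128 + 64 + 8 + 1 = 10697
  0010010110011100 = 8192 + 1024 + 256 + 128 + 16 + 8 + 4 = 9628
  10697 - 9628 = 1069, and 0000010000101101 = 1024 + 32 + 8 + 4 + 1 = 1069 ✓



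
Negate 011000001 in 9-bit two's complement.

Original: 011000001
Step 1 - Invert all bits: 100111110
Step 2 - Add 1: 100111111
Verification: 011000001 + 100111111 = 1000000000; discarding the end carry (carry out of the top bit) leaves the 9-bit value 000000000, as required for x + (-x)



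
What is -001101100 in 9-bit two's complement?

Original: 001101100
Step 1 - Invert all bits: 110010011
Step 2 - Add 1: 110010100
Verification: 001101100 + 110010100 = 1000000000; discarding the end carry (carry out of the top bit) leaves the 9-bit value 000000000, as required for x + (-x)



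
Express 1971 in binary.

Using repeated division by 2:
1971 ÷ 2 = 985 remainder 1
985 ÷ 2 = 492 remainder 1
492 ÷ 2 = 246 remainder 0
246 ÷ 2 = 123 remainder 0
123 ÷ 2 = 61 remainder 1
61 ÷ 2 = 30 remainder 1
30 ÷ 2 = 15 remainder 0
15 ÷ 2 = 7 remainder 1
7 ÷ 2 = 3 remainder 1
3 ÷ 2 = 1 remainder 1
1 ÷ 2 = 0 remainder 1
Reading remainders bottom to top: 11110110011



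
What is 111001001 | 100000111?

OR: 1 when either bit is 1
  111001001
| 100000111
-----------
  111001111
Decimal: 457 | 263 = 463



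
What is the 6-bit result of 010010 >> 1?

Original: 010010 (decimal 18)
Shift right by 1 position
Drop the 1 low bit; fill with zero on the left
Result: 001001 (decimal 9)
Equivalent: 18 >> 1 = 18 ÷ 2^1 = 9



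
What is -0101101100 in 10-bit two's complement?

Original: 0101101100
Step 1 - Invert all bits: 1010010011
Step 2 - Add 1: 1010010100
Verification: 0101101100 + 1010010100 = 10000000000; discarding the end carry (carry out of the top bit) leaves the 10-bit value 0000000000, as required for x + (-x)



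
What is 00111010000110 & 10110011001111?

AND: 1 only when both bits are 1
  00111010000110
& 10110011001111
----------------
  00110010000110
Decimal: 3718 & 11471 = 3206



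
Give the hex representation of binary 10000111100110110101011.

Group into 4-bit nibbles from right:
  0100 = 4
  0011 = 3
  1100 = C
  1101 = D
  1010 = A
  1011 = B
Result: 43CDAB



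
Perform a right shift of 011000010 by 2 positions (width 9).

Original: 011000010 (decimal 194)
Shift right by 2 positions
Drop the 2 low bits; fill with zeros on the left
Result: 000110000 (decimal 48)
Equivalent: 194 >> 2 = 194 ÷ 2^2 = 48



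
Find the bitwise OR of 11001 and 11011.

OR: 1 when either bit is 1
  11001
| 11011
-------
  11011
Decimal: 25 | 27 = 27



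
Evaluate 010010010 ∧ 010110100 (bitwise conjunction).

AND: 1 only when both bits are 1
  010010010
& 010110100
-----------
  010010000
Decimal: 146 & 180 = 144



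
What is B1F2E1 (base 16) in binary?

Convert each hex digit to 4 bits:
  B = 1011
  1 = 0001
  F = 1111
  2 = 0010
  E = 1110
  1 = 0001
Concatenate: 101100011111001011100001



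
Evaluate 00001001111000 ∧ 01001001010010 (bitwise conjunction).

AND: 1 only when both bits are 1
  00001001111000
& 01001001010010
----------------
  00001001010000
Decimal: 632 & 4690 = 592



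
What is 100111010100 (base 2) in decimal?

Sum of powers of 2 for each 1-bit:
2^2 + 2^4 + 2^6 + 2^7 + 2^8 + 2^11
= 4 + 16 + 64 + 128 + 256 + 2048
= 2516



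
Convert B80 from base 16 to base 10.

Expand by place value (powers of 16):
Digit values: B = 11
B80 = 11 × 16^2 + 8 × 16^1 + 0 × 16^0
= 11 × 256 + 8 × 16 + 0 × 1
= 2816 + 128 + 0
= 2944



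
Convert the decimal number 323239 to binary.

Using repeated division by 2:
323239 ÷ 2 = 161619 remainder 1
161619 ÷ 2 = 80809 remainder 1
80809 ÷ 2 = 40404 remainder 1
40404 ÷ 2 = 20202 remainder 0
20202 ÷ 2 = 10101 remainder 0
10101 ÷ 2 = 5050 remainder 1
5050 ÷ 2 = 2525 remainder 0
2525 ÷ 2 = 1262 remainder 1
1262 ÷ 2 = 631 remainder 0
631 ÷ 2 = 315 remainder 1
315 ÷ 2 = 157 remainder 1
157 ÷ 2 = 78 remainder 1
78 ÷ 2 = 39 remainder 0
39 ÷ 2 = 19 remainder 1
19 ÷ 2 = 9 remainder 1
9 ÷ 2 = 4 remainder 1
4 ÷ 2 = 2 remainder 0
2 ÷ 2 = 1 remainder 0
1 ÷ 2 = 0 remainder 1
Reading remainders bottom to top: 1001110111010100111



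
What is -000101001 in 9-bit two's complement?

Original: 000101001
Step 1 - Invert all bits: 111010110
Step 2 - Add 1: 111010111
Verification: 000101001 + 111010111 = 1000000000; discarding the end carry (carry out of the top bit) leaves the 9-bit value 000000000, as required for x + (-x)



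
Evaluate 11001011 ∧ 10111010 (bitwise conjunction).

AND: 1 only when both bits are 1
  11001011
& 10111010
----------
  10001010
Decimal: 203 & 186 = 138



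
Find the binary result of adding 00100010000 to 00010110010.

Add column by column from the right: bit + bit + carry-in; write the sum mod 2, carry 1 when the sum is 2 or 3.
carry:  00001100000
        00100010000
+       00010110010
-------------------
       000111000010
(the carry out of the leftmost column, 0, becomes the leading bit)
Decimal check:
  00100010000 = 256 + 16 = 272
  00010110010 = 128 + 32 + 16 + 2 = 178
  272 + 178 = 450, and 000111000010 = 256 + 128 + 64 + 2 = 450 ✓



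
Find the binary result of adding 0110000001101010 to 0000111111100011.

Add column by column from the right: bit + bit + carry-in; write the sum mod 2, carry 1 when the sum is 2 or 3.
carry:  0001111111000100
        0110000001101010
+       0000111111100011
------------------------
       00111000001001101
(the carry out of the leftmost column, 0, becomes the leading bit)
Decimal check:
  0110000001101010 = 16384 + 8192 + 64 + 32 + 8 + 2 = 24682
  0000111111100011 = 2048 + 1024 + 512 + 256 + 128 + 64 + 32 + 2 + 1 = 4067
  24682 + 4067 = 28749, and 00111000001001101 = 16384 + 8192 + 4096 + 64 + 8 + 4 + 1 = 28749 ✓



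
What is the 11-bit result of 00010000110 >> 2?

Original: 00010000110 (decimal 134)
Shift right by 2 positions
Drop the 2 low bits; fill with zeros on the left
Result: 00000100001 (decimal 33)
Equivalent: 134 >> 2 = 134 ÷ 2^2 = 33



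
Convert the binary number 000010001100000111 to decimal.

Sum of powers of 2 for each 1-bit:
2^0 + 2^1 + 2^2 + 2^8 + 2^9 + 2^13
= 1 + 2 + 4 + 256 + 512 + 8192
= 8967



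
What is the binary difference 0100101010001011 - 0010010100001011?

Method 1 - Direct subtraction (column by column from the right: bit − bit − borrow-in; if negative, add 2 and borrow 1 from the next column):
borrow: 0100101000000000
        0100101010001011
-       0010010100001011
------------------------
        0010010110000000

Method 2 - Add two's complement:
Two's complement of 0010010100001011: invert → 1101101011110100, add 1 → 1101101011110101
  0100101010001011
+ 1101101011110101
------------------
 10010010110000000  (end carry out of the top bit = 1)
Discarding the end carry: 0010010110000000
Decimal check:
  0100101010001011 = 16384 + 2048 + 512 + 128 + 8 + 2 + 1 = 19083
  0010010100001011 = 8192 + 1024 + 256 + 8 + 2 + 1 = 9483
  19083 - 9483 = 9600, and 0010010110000000 = 8192 + 1024 + 256 + 128 = 9600 ✓



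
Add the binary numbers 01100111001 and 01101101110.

Add column by column from the right: bit + bit + carry-in; write the sum mod 2, carry 1 when the sum is 2 or 3.
carry:  11011110000
        01100111001
+       01101101110
-------------------
       011010100111
(the carry out of the leftmost column, 0, becomes the leading bit)
Decimal check:
  01100111001 = 512 + 256 + 32 + 16 + 8 + 1 = 825
  01101101110 = 512 + 256 + 64 + 32 + 8 + 4 + 2 = 878
  825 + 878 = 1703, and 011010100111 = 1024 + 512 + 128 + 32 + 4 + 2 + 1 = 1703 ✓



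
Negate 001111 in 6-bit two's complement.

Original: 001111
Step 1 - Invert all bits: 110000
Step 2 - Add 1: 110001
Verification: 001111 + 110001 = 1000000; discarding the end carry (carry out of the top bit) leaves the 6-bit value 000000, as required for x + (-x)



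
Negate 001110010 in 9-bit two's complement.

Original: 001110010
Step 1 - Invert all bits: 110001101
Step 2 - Add 1: 110001110
Verification: 001110010 + 110001110 = 1000000000; discarding the end carry (carry out of the top bit) leaves the 9-bit value 000000000, as required for x + (-x)



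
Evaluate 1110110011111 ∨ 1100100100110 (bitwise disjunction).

OR: 1 when either bit is 1
  1110110011111
| 1100100100110
---------------
  1110110111111
Decimal: 7583 | 6438 = 7615



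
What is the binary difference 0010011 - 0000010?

Method 1 - Direct subtraction (column by column from the right: bit − bit − borrow-in; if negative, add 2 and borrow 1 from the next column):
borrow: 0000000
        0010011
-       0000010
---------------
        0010001

Method 2 - Add two's complement:
Two's complement of 0000010: invert → 1111101, add 1 → 1111110
  0010011
+ 1111110
---------
 10010001  (end carry out of the top bit = 1)
Discarding the end carry: 0010001
Decimal check:
  0010011 = 16 + 2 + 1 = 19
  0000010 = 2
  19 - 2 = 17, and 0010001 = 16 + 1 = 17 ✓



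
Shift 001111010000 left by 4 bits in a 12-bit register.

Original: 001111010000 (decimal 976)
Shift left by 4 positions
Append 4 zeros on the right and drop the 4 high bits that overflow the 12-bit width
Result: 110100000000 (decimal 3328)
Equivalent: 976 << 4 = 976 × 2^4 = 15616, truncated to 12 bits = 3328



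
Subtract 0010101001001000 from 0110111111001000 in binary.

Method 1 - Direct subtraction (column by column from the right: bit − bit − borrow-in; if negative, add 2 and borrow 1 from the next column):
borrow: 0000000000000000
        0110111111001000
-       0010101001001000
------------------------
        0100010110000000

Method 2 - Add two's complement:
Two's complement of 0010101001001000: invert → 1101010110110111, add 1 → 1101010110111000
  0110111111001000
+ 1101010110111000
------------------
 10100010110000000  (end carry out of the top bit = 1)
Discarding the end carry: 0100010110000000
Decimal check:
  0110111111001000 = 16384 + 8192 + 2048 + 1024 + 512 + 256 + 128 + 64 + 8 = 28616
  0010101001001000 = 8192 + 2048 + 512 + 64 + 8 = 10824
  28616 - 10824 = 17792, and 0100010110000000 = 16384 + 1024 + 256 + 128 = 17792 ✓



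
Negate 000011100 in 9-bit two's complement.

Original: 000011100
Step 1 - Invert all bits: 111100011
Step 2 - Add 1: 111100100
Verification: 000011100 + 111100100 = 1000000000; discarding the end carry (carry out of the top bit) leaves the 9-bit value 000000000, as required for x + (-x)



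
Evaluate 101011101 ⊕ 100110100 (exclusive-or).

XOR: 1 when bits differ
  101011101
^ 100110100
-----------
  001101001
Decimal: 349 ^ 308 = 105



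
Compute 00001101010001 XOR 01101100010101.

XOR: 1 when bits differ
  00001101010001
^ 01101100010101
----------------
  01100001000100
Decimal: 849 ^ 6933 = 6212



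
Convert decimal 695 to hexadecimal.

Using repeated division by 16 (digits 10–15 are A–F):
695 ÷ 16 = 43 remainder 7
43 ÷ 16 = 2 remainder 11 (B)
2 ÷ 16 = 0 remainder 2
Reading remainders bottom to top: 2B7



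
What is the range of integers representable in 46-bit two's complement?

For 46-bit two's complement:
Minimum: -2^45 = -35184372088832
Maximum: 2^45 - 1 = 35184372088831



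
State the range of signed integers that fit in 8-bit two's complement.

For 8-bit two's complement:
Minimum: -2^7 = -128
Maximum: 2^7 - 1 = 127



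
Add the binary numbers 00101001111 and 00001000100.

Add column by column from the right: bit + bit + carry-in; write the sum mod 2, carry 1 when the sum is 2 or 3.
carry:  00010011000
        00101001111
+       00001000100
-------------------
       000110010011
(the carry out of the leftmost column, 0, becomes the leading bit)
Decimal check:
  00101001111 = 256 + 64 + 8 + 4 + 2 + 1 = 335
  00001000100 = 64 + 4 = 68
  335 + 68 = 403, and 000110010011 = 256 + 128 + 16 + 2 + 1 = 403 ✓



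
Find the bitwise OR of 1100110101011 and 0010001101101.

OR: 1 when either bit is 1
  1100110101011
| 0010001101101
---------------
  1110111101111
Decimal: 6571 | 1133 = 7663



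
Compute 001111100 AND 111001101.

AND: 1 only when both bits are 1
  001111100
& 111001101
-----------
  001001100
Decimal: 124 & 461 = 76



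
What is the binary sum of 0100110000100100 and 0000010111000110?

Add column by column from the right: bit + bit + carry-in; write the sum mod 2, carry 1 when the sum is 2 or 3.
carry:  0001100000001000
        0100110000100100
+       0000010111000110
------------------------
       00101000111101010
(the carry out of the leftmost column, 0, becomes the leading bit)
Decimal check:
  0100110000100100 = 16384 + 2048 + 1024 + 32 + 4 = 19492
  0000010111000110 = 1024 + 256 + 128 + 64 + 4 + 2 = 1478
  19492 + 1478 = 20970, and 00101000111101010 = 16384 + 4096 + 256 + 128 + 64 + 32 + 8 + 2 = 20970 ✓



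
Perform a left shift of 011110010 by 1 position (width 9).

Original: 011110010 (decimal 242)
Shift left by 1 position
Append 1 zero on the right
Result: 111100100 (decimal 484)
Equivalent: 242 << 1 = 242 × 2^1 = 484



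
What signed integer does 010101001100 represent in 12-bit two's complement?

Binary: 010101001100
Sign bit: 0 (non-negative)
Read directly as an unsigned value:
010101001100 = 1024 + 256 + 64 + 8 + 4 = 1356
Value: 1356



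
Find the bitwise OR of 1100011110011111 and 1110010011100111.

OR: 1 when either bit is 1
  1100011110011111
| 1110010011100111
------------------
  1110011111111111
Decimal: 51103 | 58599 = 59391



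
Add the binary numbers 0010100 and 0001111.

Add column by column from the right: bit + bit + carry-in; write the sum mod 2, carry 1 when the sum is 2 or 3.
carry:  0111000
        0010100
+       0001111
---------------
       00100011
(the carry out of the leftmost column, 0, becomes the leading bit)
Decimal check:
  0010100 = 16 + 4 = 20
  0001111 = 8 + 4 + 2 + 1 = 15
  20 + 15 = 35, and 00100011 = 32 + 2 + 1 = 35 ✓



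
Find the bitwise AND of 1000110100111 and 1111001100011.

AND: 1 only when both bits are 1
  1000110100111
& 1111001100011
---------------
  1000000100011
Decimal: 4519 & 7779 = 4131



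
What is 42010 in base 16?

Using repeated division by 16 (digits 10–15 are A–F):
42010 ÷ 16 = 2625 remainder 10 (A)
2625 ÷ 16 = 164 remainder 1
164 ÷ 16 = 10 remainder 4
10 ÷ 16 = 0 remainder 10 (A)
Reading remainders bottom to top: A41A



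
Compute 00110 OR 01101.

OR: 1 when either bit is 1
  00110
| 01101
-------
  01111
Decimal: 6 | 13 = 15



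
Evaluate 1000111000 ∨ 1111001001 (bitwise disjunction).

OR: 1 when either bit is 1
  1000111000
| 1111001001
------------
  1111111001
Decimal: 568 | 969 = 1017



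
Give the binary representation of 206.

Using repeated division by 2:
206 ÷ 2 = 103 remainder 0
103 ÷ 2 = 51 remainder 1
51 ÷ 2 = 25 remainder 1
25 ÷ 2 = 12 remainder 1
12 ÷ 2 = 6 remainder 0
6 ÷ 2 = 3 remainder 0
3 ÷ 2 = 1 remainder 1
1 ÷ 2 = 0 remainder 1
Reading remainders bottom to top: 11001110



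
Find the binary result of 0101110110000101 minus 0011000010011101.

Method 1 - Direct subtraction (column by column from the right: bit − bit − borrow-in; if negative, add 2 and borrow 1 from the next column):
borrow: 0100000111110000
        0101110110000101
-       0011000010011101
------------------------
        0010110011101000

Method 2 - Add two's complement:
Two's complement of 0011000010011101: invert → 1100111101100010, add 1 → 1100111101100011
  0101110110000101
+ 1100111101100011
------------------
 10010110011101000  (end carry out of the top bit = 1)
Discarding the end carry: 0010110011101000
Decimal check:
  0101110110000101 = 16384 + 4096 + 2048 + 1024 + 256 + 128 + 4 + 1 = 23941
  0011000010011101 = 8192 + 4096 + 128 + 16 + 8 + 4 + 1 = 12445
  23941 - 12445 = 11496, and 0010110011101000 = 8192 + 2048 + 1024 + 128 + 64 + 32 + 8 = 11496 ✓



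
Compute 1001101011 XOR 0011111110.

XOR: 1 when bits differ
  1001101011
^ 0011111110
------------
  1010010101
Decimal: 619 ^ 254 = 661



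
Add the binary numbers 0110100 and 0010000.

Add column by column from the right: bit + bit + carry-in; write the sum mod 2, carry 1 when the sum is 2 or 3.
carry:  1100000
        0110100
+       0010000
---------------
       01000100
(the carry out of the leftmost column, 0, becomes the leading bit)
Decimal check:
  0110100 = 32 + 16 + 4 = 52
  0010000 = 16
  52 + 16 = 68, and 01000100 = 64 + 4 = 68 ✓



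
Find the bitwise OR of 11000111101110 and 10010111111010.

OR: 1 when either bit is 1
  11000111101110
| 10010111111010
----------------
  11010111111110
Decimal: 12782 | 9722 = 13822



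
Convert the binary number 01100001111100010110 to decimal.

Sum of powers of 2 for each 1-bit:
2^1 + 2^2 + 2^4 + 2^8 + 2^9 + 2^10 + 2^11 + 2^12 + 2^17 + 2^18
= 2 + 4 + 16 + 256 + 512 + 1024 + 2048 + 4096 + 131072 + 262144
= 401174



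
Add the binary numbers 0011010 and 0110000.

Add column by column from the right: bit + bit + carry-in; write the sum mod 2, carry 1 when the sum is 2 or 3.
carry:  1100000
        0011010
+       0110000
---------------
       01001010
(the carry out of the leftmost column, 0, becomes the leading bit)
Decimal check:
  0011010 = 16 + 8 + 2 = 26
  0110000 = 32 + 16 = 48
  26 + 48 = 74, and 01001010 = 64 + 8 + 2 = 74 ✓



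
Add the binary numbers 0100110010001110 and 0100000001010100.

Add column by column from the right: bit + bit + carry-in; write the sum mod 2, carry 1 when the sum is 2 or 3.
carry:  1000000000111000
        0100110010001110
+       0100000001010100
------------------------
       01000110011100010
(the carry out of the leftmost column, 0, becomes the leading bit)
Decimal check:
  0100110010001110 = 16384 + 2048 + 1024 + 128 + 8 + 4 + 2 = 19598
  0100000001010100 = 16384 + 64 + 16 + 4 = 16468
  19598 + 16468 = 36066, and 01000110011100010 = 32768 + 2048 + 1024 + 128 + 64 + 32 + 2 = 36066 ✓



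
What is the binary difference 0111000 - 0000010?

Method 1 - Direct subtraction (column by column from the right: bit − bit − borrow-in; if negative, add 2 and borrow 1 from the next column):
borrow: 0001100
        0111000
-       0000010
---------------
        0110110

Method 2 - Add two's complement:
Two's complement of 0000010: invert → 1111101, add 1 → 1111110
  0111000
+ 1111110
---------
 10110110  (end carry out of the top bit = 1)
Discarding the end carry: 0110110
Decimal check:
  0111000 = 32 + 16 + 8 = 56
  0000010 = 2
  56 - 2 = 54, and 0110110 = 32 + 16 + 4 + 2 = 54 ✓



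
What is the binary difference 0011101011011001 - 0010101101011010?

Method 1 - Direct subtraction (column by column from the right: bit − bit − borrow-in; if negative, add 2 and borrow 1 from the next column):
borrow: 0001111011111100
        0011101011011001
-       0010101101011010
------------------------
        0000111101111111

Method 2 - Add two's complement:
Two's complement of 0010101101011010: invert → 1101010010100101, add 1 → 1101010010100110
  0011101011011001
+ 1101010010100110
------------------
 10000111101111111  (end carry out of the top bit = 1)
Discarding the end carry: 0000111101111111
Decimal check:
  0011101011011001 = 8192 + 4096 + 2048 + 512 + 128 + 64 + 16 + 8 + 1 = 15065
  0010101101011010 = 8192 + 2048 + 512 + 256 + 64 + 16 + 8 + 2 = 11098
  15065 - 11098 = 3967, and 0000111101111111 = 2048 + 1024 + 512 + 256 + 64 + 32 + 16 + 8 + 4 + 2 + 1 = 3967 ✓



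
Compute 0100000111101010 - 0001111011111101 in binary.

Method 1 - Direct subtraction (column by column from the right: bit − bit − borrow-in; if negative, add 2 and borrow 1 from the next column):
borrow: 0111110111111010
        0100000111101010
-       0001111011111101
------------------------
        0010001011101101

Method 2 - Add two's complement:
Two's complement of 0001111011111101: invert → 1110000100000010, add 1 → 1110000100000011
  0100000111101010
+ 1110000100000011
------------------
 10010001011101101  (end carry out of the top bit = 1)
Discarding the end carry: 0010001011101101
Decimal check:
  0100000111101010 = 16384 + 256 + 128 + 64 + 32 + 8 + 2 = 16874
  0001111011111101 = 4096 + 2048 + 1024 + 512 + 128 + 64 + 32 + 16 + 8 + 4 + 1 = 7933
  16874 - 7933 = 8941, and 0010001011101101 = 8192 + 512 + 128 + 64 + 32 + 8 + 4 + 1 = 8941 ✓



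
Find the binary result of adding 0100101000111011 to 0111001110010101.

Add column by column from the right: bit + bit + carry-in; write the sum mod 2, carry 1 when the sum is 2 or 3.
carry:  1000010001111110
        0100101000111011
+       0111001110010101
------------------------
       01011110111010000
(the carry out of the leftmost column, 0, becomes the leading bit)
Decimal check:
  0100101000111011 = 16384 + 2048 + 512 + 32 + 16 + 8 + 2 + 1 = 19003
  0111001110010101 = 16384 + 8192 + 4096 + 512 + 256 + 128 + 16 + 4 + 1 = 29589
  19003 + 29589 = 48592, and 01011110111010000 = 32768 + 8192 + 4096 + 2048 + 1024 + 256 + 128 + 64 + 16 = 48592 ✓



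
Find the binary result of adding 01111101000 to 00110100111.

Add column by column from the right: bit + bit + carry-in; write the sum mod 2, carry 1 when the sum is 2 or 3.
carry:  11111000000
        01111101000
+       00110100111
-------------------
       010110001111
(the carry out of the leftmost column, 0, becomes the leading bit)
Decimal check:
  01111101000 = 512 + 256 + 128 + 64 + 32 + 8 = 1000
  00110100111 = 256 + 128 + 32 + 4 + 2 + 1 = 423
  1000 + 423 = 1423, and 010110001111 = 1024 + 256 + 128 + 8 + 4 + 2 + 1 = 1423 ✓



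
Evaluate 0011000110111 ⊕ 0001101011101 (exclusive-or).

XOR: 1 when bits differ
  0011000110111
^ 0001101011101
---------------
  0010101101010
Decimal: 1591 ^ 861 = 1386



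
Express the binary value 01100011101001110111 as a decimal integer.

Sum of powers of 2 for each 1-bit:
2^0 + 2^1 + 2^2 + 2^4 + 2^5 + 2^6 + 2^9 + 2^11 + 2^12 + 2^13 + 2^17 + 2^18
= 1 + 2 + 4 + 16 + 32 + 64 + 512 + 2048 + 4096 + 8192 + 131072 + 262144
= 408183



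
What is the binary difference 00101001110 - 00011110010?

Method 1 - Direct subtraction (column by column from the right: bit − bit − borrow-in; if negative, add 2 and borrow 1 from the next column):
borrow: 00111100000
        00101001110
-       00011110010
-------------------
        00001011100

Method 2 - Add two's complement:
Two's complement of 00011110010: invert → 11100001101, add 1 → 11100001110
  00101001110
+ 11100001110
-------------
 100001011100  (end carry out of the top bit = 1)
Discarding the end carry: 00001011100
Decimal check:
  00101001110 = 256 + 64 + 8 + 4 + 2 = 334
  00011110010 = 128 + 64 + 32 + 16 + 2 = 242
  334 - 242 = 92, and 00001011100 = 64 + 16 + 8 + 4 = 92 ✓



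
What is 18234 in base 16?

Using repeated division by 16 (digits 10–15 are A–F):
18234 ÷ 16 = 1139 remainder 10 (A)
1139 ÷ 16 = 71 remainder 3
71 ÷ 16 = 4 remainder 7
4 ÷ 16 = 0 remainder 4
Reading remainders bottom to top: 473A



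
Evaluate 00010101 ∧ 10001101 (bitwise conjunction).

AND: 1 only when both bits are 1
  00010101
& 10001101
----------
  00000101
Decimal: 21 & 141 = 5



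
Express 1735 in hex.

Using repeated division by 16 (digits 10–15 are A–F):
1735 ÷ 16 = 108 remainder 7
108 ÷ 16 = 6 remainder 12 (C)
6 ÷ 16 = 0 remainder 6
Reading remainders bottom to top: 6C7



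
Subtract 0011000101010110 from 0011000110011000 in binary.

Method 1 - Direct subtraction (column by column from the right: bit − bit − borrow-in; if negative, add 2 and borrow 1 from the next column):
borrow: 0000000010001100
        0011000110011000
-       0011000101010110
------------------------
        0000000001000010

Method 2 - Add two's complement:
Two's complement of 0011000101010110: invert → 1100111010101001, add 1 → 1100111010101010
  0011000110011000
+ 1100111010101010
------------------
 10000000001000010  (end carry out of the top bit = 1)
Discarding the end carry: 0000000001000010
Decimal check:
  0011000110011000 = 8192 + 4096 + 256 + 128 + 16 + 8 = 12696
  0011000101010110 = 8192 + 4096 + 256 + 64 + 16 + 4 + 2 = 12630
  12696 - 12630 = 66, and 0000000001000010 = 64 + 2 = 66 ✓



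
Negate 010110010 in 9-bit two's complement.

Original: 010110010
Step 1 - Invert all bits: 101001101
Step 2 - Add 1: 101001110
Verification: 010110010 + 101001110 = 1000000000; discarding the end carry (carry out of the top bit) leaves the 9-bit value 000000000, as required for x + (-x)



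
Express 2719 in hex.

Using repeated division by 16 (digits 10–15 are A–F):
2719 ÷ 16 = 169 remainder 15 (F)
169 ÷ 16 = 10 remainder 9
10 ÷ 16 = 0 remainder 10 (A)
Reading remainders bottom to top: A9F



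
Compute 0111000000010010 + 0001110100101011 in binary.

Add column by column from the right: bit + bit + carry-in; write the sum mod 2, carry 1 when the sum is 2 or 3.
carry:  1110000000000100
        0111000000010010
+       0001110100101011
------------------------
       01000110100111101
(the carry out of the leftmost column, 0, becomes the leading bit)
Decimal check:
  0111000000010010 = 16384 + 8192 + 4096 + 16 + 2 = 28690
  0001110100101011 = 4096 + 2048 + 1024 + 256 + 32 + 8 + 2 + 1 = 7467
  28690 + 7467 = 36157, and 01000110100111101 = 32768 + 2048 + 1024 + 256 + 32 + 16 + 8 + 4 + 1 = 36157 ✓



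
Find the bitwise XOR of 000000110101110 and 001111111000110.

XOR: 1 when bits differ
  000000110101110
^ 001111111000110
-----------------
  001111001101000
Decimal: 430 ^ 8134 = 7784



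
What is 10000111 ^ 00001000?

XOR: 1 when bits differ
  10000111
^ 00001000
----------
  10001111
Decimal: 135 ^ 8 = 143



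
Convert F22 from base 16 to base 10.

Expand by place value (powers of 16):
Digit values: F = 15
F22 = 15 × 16^2 + 2 × 16^1 + 2 × 16^0
= 15 × 256 + 2 × 16 + 2 × 1
= 3840 + 32 + 2
= 3874



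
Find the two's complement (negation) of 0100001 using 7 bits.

Original: 0100001
Step 1 - Invert all bits: 1011110
Step 2 - Add 1: 1011111
Verification: 0100001 + 1011111 = 10000000; discarding the end carry (carry out of the top bit) leaves the 7-bit value 0000000, as required for x + (-x)



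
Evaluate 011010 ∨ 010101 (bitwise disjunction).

OR: 1 when either bit is 1
  011010
| 010101
--------
  011111
Decimal: 26 | 21 = 31



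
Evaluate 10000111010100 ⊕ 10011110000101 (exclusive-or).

XOR: 1 when bits differ
  10000111010100
^ 10011110000101
----------------
  00011001010001
Decimal: 8660 ^ 10117 = 1617



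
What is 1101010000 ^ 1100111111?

XOR: 1 when bits differ
  1101010000
^ 1100111111
------------
  0001101111
Decimal: 848 ^ 831 = 111



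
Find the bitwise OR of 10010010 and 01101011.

OR: 1 when either bit is 1
  10010010
| 01101011
----------
  11111011
Decimal: 146 | 107 = 251



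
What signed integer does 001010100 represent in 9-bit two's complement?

Binary: 001010100
Sign bit: 0 (non-negative)
Read directly as an unsigned value:
001010100 = 64 + 16 + 4 = 84
Value: 84



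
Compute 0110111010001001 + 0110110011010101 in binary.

Add column by column from the right: bit + bit + carry-in; write the sum mod 2, carry 1 when the sum is 2 or 3.
carry:  1101100100000010
        0110111010001001
+       0110110011010101
------------------------
       01101101101011110
(the carry out of the leftmost column, 0, becomes the leading bit)
Decimal check:
  0110111010001001 = 16384 + 8192 + 2048 + 1024 + 512 + 128 + 8 + 1 = 28297
  0110110011010101 = 16384 + 8192 + 2048 + 1024 + 128 + 64 + 16 + 4 + 1 = 27861
  28297 + 27861 = 56158, and 01101101101011110 = 32768 + 16384 + 4096 + 2048 + 512 + 256 + 64 + 16 + 8 + 4 + 2 = 56158 ✓



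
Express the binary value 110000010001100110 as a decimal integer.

Sum of powers of 2 for each 1-bit:
2^1 + 2^2 + 2^5 + 2^6 + 2^10 + 2^16 + 2^17
= 2 + 4 + 32 + 64 + 1024 + 65536 + 131072
= 197734



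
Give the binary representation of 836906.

Using repeated division by 2:
836906 ÷ 2 = 418453 remainder 0
418453 ÷ 2 = 209226 remainder 1
209226 ÷ 2 = 104613 remainder 0
104613 ÷ 2 = 52306 remainder 1
52306 ÷ 2 = 26153 remainder 0
26153 ÷ 2 = 13076 remainder 1
13076 ÷ 2 = 6538 remainder 0
6538 ÷ 2 = 3269 remainder 0
3269 ÷ 2 = 1634 remainder 1
1634 ÷ 2 = 817 remainder 0
817 ÷ 2 = 408 remainder 1
408 ÷ 2 = 204 remainder 0
204 ÷ 2 = 102 remainder 0
102 ÷ 2 = 51 remainder 0
51 ÷ 2 = 25 remainder 1
25 ÷ 2 = 12 remainder 1
12 ÷ 2 = 6 remainder 0
6 ÷ 2 = 3 remainder 0
3 ÷ 2 = 1 remainder 1
1 ÷ 2 = 0 remainder 1
Reading remainders bottom to top: 11001100010100101010

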